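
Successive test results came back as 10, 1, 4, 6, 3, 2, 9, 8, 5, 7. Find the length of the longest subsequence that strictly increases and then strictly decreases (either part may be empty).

6

inc[i] = longest strictly increasing subsequence ending at i; dec[i] = longest strictly decreasing subsequence starting at i:
i:      1  2  3  4  5  6  7  8  9 10
a[i]:  10  1  4  6  3  2  9  8  5  7
inc:    1  1  2  3  2  2  4  4  3  4
dec:    4  1  3  3  2  1  3  2  1  1
Best peak at i=7 (value 9): inc=4, dec=3, length 4+3−1 = 6.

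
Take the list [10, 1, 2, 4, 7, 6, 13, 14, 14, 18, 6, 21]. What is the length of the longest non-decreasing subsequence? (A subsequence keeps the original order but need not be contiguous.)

Let dp[i] be the length of the longest such subsequence ending at index i:
i:      1  2  3  4  5  6  7  8  9 10 11 12
a[i]:  10  1  2  4  7  6 13 14 14 18  6 21
dp:     1  1  2  3  4  4  5  6  7  8  5  9
Maximum dp value is 9.

9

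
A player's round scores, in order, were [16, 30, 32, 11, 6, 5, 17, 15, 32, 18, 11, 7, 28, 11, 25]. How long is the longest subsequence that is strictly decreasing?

Let dp[i] be the longest strictly decreasing subsequence ending at i:
i:      1  2  3  4  5  6  7  8  9 10 11 12 13 14 15
a[i]:  16 30 32 11  6  5 17 15 32 18 11  7 28 11 25
dp:     1  1  1  2  3  4  2  3  1  2  4  5  2  4  3
Maximum is 5.

5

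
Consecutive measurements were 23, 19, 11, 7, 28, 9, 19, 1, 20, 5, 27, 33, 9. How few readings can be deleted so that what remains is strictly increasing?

7

Fewest deletions = n − (longest strictly increasing subsequence).
i:      1  2  3  4  5  6  7  8  9 10 11 12 13
a[i]:  23 19 11  7 28  9 19  1 20  5 27 33  9
dp:     1  1  1  1  2  2  3  1  4  2  5  6  3
max dp = 6, so deletions = 13 − 6 = 7.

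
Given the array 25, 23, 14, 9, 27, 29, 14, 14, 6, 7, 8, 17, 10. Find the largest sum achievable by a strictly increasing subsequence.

Let S[i] be the best sum of a strictly increasing subsequence ending at i:
i:      1  2  3  4  5  6  7  8  9 10 11 12 13
a[i]:  25 23 14  9 27 29 14 14  6  7  8 17 10
S:     25 23 14  9 52 81 23 23  6 13 21 40 31
Maximum is 81 (e.g. 25 + 27 + 29).

81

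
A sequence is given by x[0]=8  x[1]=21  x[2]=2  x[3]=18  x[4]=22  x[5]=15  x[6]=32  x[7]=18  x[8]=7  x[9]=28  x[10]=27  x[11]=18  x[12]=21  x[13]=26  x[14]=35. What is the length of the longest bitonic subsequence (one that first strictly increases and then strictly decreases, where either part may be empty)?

inc[i] = longest strictly increasing subsequence ending at i; dec[i] = longest strictly decreasing subsequence starting at i:
i:      0  1  2  3  4  5  6  7  8  9 10 11 12 13 14
x[i]:   8 21  2 18 22 15 32 18  7 28 27 18 21 26 35
inc:    1  2  1  2  3  2  4  3  2  4  4  3  4  5  6
dec:    2  4  1  3  3  2  4  2  1  3  2  1  1  1  1
Best peak at i=6 (value 32): inc=4, dec=4, length 4+4−1 = 7.

7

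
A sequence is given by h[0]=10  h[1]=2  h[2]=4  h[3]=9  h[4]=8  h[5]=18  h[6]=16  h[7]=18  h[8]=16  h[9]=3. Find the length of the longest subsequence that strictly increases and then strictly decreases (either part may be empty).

inc[i] = longest strictly increasing subsequence ending at i; dec[i] = longest strictly decreasing subsequence starting at i:
i:      0  1  2  3  4  5  6  7  8  9
h[i]:  10  2  4  9  8 18 16 18 16  3
inc:    1  1  2  3  3  4  4  5  4  2
dec:    4  1  2  3  2  3  2  3  2  1
Best peak at i=7 (value 18): inc=5, dec=3, length 5+3−1 = 7.

7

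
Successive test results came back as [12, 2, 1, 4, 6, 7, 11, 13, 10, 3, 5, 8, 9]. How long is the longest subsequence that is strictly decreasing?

Negate each value so 'decreasing' becomes 'increasing', then run patience tails on the negated sequence:
-12 → extends → [-12]
-2 → extends → [-12, -2]
-1 → extends → [-12, -2, -1]
-4 → replaces -2 → [-12, -4, -1]
-6 → replaces -4 → [-12, -6, -1]
-7 → replaces -6 → [-12, -7, -1]
-11 → replaces -7 → [-12, -11, -1]
-13 → replaces -12 → [-13, -11, -1]
-10 → replaces -1 → [-13, -11, -10]
-3 → extends → [-13, -11, -10, -3]
-5 → replaces -3 → [-13, -11, -10, -5]
-8 → replaces -5 → [-13, -11, -10, -8]
-9 → replaces -8 → [-13, -11, -10, -9]
Four tails, so the longest strictly decreasing subsequence of the original has length 4.

4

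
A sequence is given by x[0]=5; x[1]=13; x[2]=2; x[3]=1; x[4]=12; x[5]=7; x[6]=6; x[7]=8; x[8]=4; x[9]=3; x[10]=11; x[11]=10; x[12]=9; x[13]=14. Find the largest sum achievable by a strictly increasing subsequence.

45

Let S[i] be the best sum of a strictly increasing subsequence ending at i:
i:      0  1  2  3  4  5  6  7  8  9 10 11 12 13
x[i]:   5 13  2  1 12  7  6  8  4  3 11 10  9 14
S:      5 18  2  1 17 12 11 20  6  5 31 30 29 45
Maximum is 45 (e.g. 5 + 7 + 8 + 11 + 14).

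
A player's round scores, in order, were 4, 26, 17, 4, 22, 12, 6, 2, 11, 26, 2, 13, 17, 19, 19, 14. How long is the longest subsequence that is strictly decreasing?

Negate each value so 'decreasing' becomes 'increasing', then run patience tails on the negated sequence:
-4 → extends → [-4]
-26 → replaces -4 → [-26]
-17 → extends → [-26, -17]
-4 → extends → [-26, -17, -4]
-22 → replaces -17 → [-26, -22, -4]
-12 → replaces -4 → [-26, -22, -12]
-6 → extends → [-26, -22, -12, -6]
-2 → extends → [-26, -22, -12, -6, -2]
-11 → replaces -6 → [-26, -22, -12, -11, -2]
-26 → already a tail → [-26, -22, -12, -11, -2]
-2 → already a tail → [-26, -22, -12, -11, -2]
-13 → replaces -12 → [-26, -22, -13, -11, -2]
-17 → replaces -13 → [-26, -22, -17, -11, -2]
-19 → replaces -17 → [-26, -22, -19, -11, -2]
-19 → already a tail → [-26, -22, -19, -11, -2]
-14 → replaces -11 → [-26, -22, -19, -14, -2]
Five tails, so the longest strictly decreasing subsequence of the original has length 5.

5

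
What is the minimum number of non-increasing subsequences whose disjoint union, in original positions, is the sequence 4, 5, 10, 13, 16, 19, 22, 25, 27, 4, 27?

The minimum number of non-increasing subsequences covering a sequence equals the length of its longest strictly increasing subsequence.
LIS length is 9 (e.g. 4, 5, 10, 13, 16, 19, 22, 25, 27), so 9 piles are needed.

9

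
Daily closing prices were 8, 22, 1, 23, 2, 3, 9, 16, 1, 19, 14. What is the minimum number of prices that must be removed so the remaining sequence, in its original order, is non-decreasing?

Fewest deletions = n − (longest non-decreasing subsequence).
i:      1  2  3  4  5  6  7  8  9 10 11
a[i]:   8 22  1 23  2  3  9 16  1 19 14
dp:     1  2  1  3  2  3  4  5  2  6  5
max dp = 6, so deletions = 11 − 6 = 5.

5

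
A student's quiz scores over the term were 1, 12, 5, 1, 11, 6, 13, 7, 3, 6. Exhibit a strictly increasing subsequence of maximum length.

1, 5, 11, 13

Patience tails give the LIS length; then backtrack through the dp parents:
1 → extends → [1]
12 → extends → [1, 12]
5 → replaces 12 → [1, 5]
1 → already a tail → [1, 5]
11 → extends → [1, 5, 11]
6 → replaces 11 → [1, 5, 6]
13 → extends → [1, 5, 6, 13]
7 → replaces 13 → [1, 5, 6, 7]
3 → replaces 5 → [1, 3, 6, 7]
6 → already a tail → [1, 3, 6, 7]
Length 4; one witness is 1, 5, 11, 13.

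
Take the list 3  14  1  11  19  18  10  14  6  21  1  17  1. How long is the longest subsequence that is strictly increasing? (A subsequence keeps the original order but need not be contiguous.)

4

Track the smallest tail for each achievable length (strict):
3 → extends → [3]
14 → extends → [3, 14]
1 → replaces 3 → [1, 14]
11 → replaces 14 → [1, 11]
19 → extends → [1, 11, 19]
18 → replaces 19 → [1, 11, 18]
10 → replaces 11 → [1, 10, 18]
14 → replaces 18 → [1, 10, 14]
6 → replaces 10 → [1, 6, 14]
21 → extends → [1, 6, 14, 21]
1 → already a tail → [1, 6, 14, 21]
17 → replaces 21 → [1, 6, 14, 17]
1 → already a tail → [1, 6, 14, 17]
Four tails, so the longest strictly increasing subsequence has length 4 (e.g. 3, 14, 19, 21).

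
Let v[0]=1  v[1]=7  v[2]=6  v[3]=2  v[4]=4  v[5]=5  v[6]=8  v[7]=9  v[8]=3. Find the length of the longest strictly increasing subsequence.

Track the smallest tail for each achievable length (strict):
1 → extends → [1]
7 → extends → [1, 7]
6 → replaces 7 → [1, 6]
2 → replaces 6 → [1, 2]
4 → extends → [1, 2, 4]
5 → extends → [1, 2, 4, 5]
8 → extends → [1, 2, 4, 5, 8]
9 → extends → [1, 2, 4, 5, 8, 9]
3 → replaces 4 → [1, 2, 3, 5, 8, 9]
Six tails, so the longest strictly increasing subsequence has length 6 (e.g. 1, 2, 4, 5, 8, 9).

6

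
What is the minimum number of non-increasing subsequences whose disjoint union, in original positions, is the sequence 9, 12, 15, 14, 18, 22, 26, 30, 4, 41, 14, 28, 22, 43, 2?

9

Place each on the leftmost legal pile:
9 → new pile 1 (tops now [9])
12 → new pile 2 (tops now [9, 12])
15 → new pile 3 (tops now [9, 12, 15])
14 → pile 3 (tops now [9, 12, 14])
18 → new pile 4 (tops now [9, 12, 14, 18])
22 → new pile 5 (tops now [9, 12, 14, 18, 22])
26 → new pile 6 (tops now [9, 12, 14, 18, 22, 26])
30 → new pile 7 (tops now [9, 12, 14, 18, 22, 26, 30])
4 → pile 1 (tops now [4, 12, 14, 18, 22, 26, 30])
41 → new pile 8 (tops now [4, 12, 14, 18, 22, 26, 30, 41])
14 → pile 3 (tops now [4, 12, 14, 18, 22, 26, 30, 41])
28 → pile 7 (tops now [4, 12, 14, 18, 22, 26, 28, 41])
22 → pile 5 (tops now [4, 12, 14, 18, 22, 26, 28, 41])
43 → new pile 9 (tops now [4, 12, 14, 18, 22, 26, 28, 41, 43])
2 → pile 1 (tops now [2, 12, 14, 18, 22, 26, 28, 41, 43])
Nine piles.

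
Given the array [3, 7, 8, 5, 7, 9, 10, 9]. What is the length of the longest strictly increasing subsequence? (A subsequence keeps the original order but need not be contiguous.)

5

Let dp[i] be the length of the longest such subsequence ending at index i:
i:      1  2  3  4  5  6  7  8
a[i]:   3  7  8  5  7  9 10  9
dp:     1  2  3  2  3  4  5  4
Maximum dp value is 5.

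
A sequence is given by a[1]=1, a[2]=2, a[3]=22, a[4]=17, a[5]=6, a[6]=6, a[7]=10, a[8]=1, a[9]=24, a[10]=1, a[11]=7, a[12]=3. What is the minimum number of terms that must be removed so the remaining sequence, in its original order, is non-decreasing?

6

Fewest deletions = n − (longest non-decreasing subsequence).
i:      1  2  3  4  5  6  7  8  9 10 11 12
a[i]:   1  2 22 17  6  6 10  1 24  1  7  3
dp:     1  2  3  3  3  4  5  2  6  3  5  4
max dp = 6, so deletions = 12 − 6 = 6.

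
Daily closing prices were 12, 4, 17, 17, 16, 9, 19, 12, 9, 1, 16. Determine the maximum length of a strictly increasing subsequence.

4

Track the smallest tail for each achievable length (strict):
12 → extends → [12]
4 → replaces 12 → [4]
17 → extends → [4, 17]
17 → already a tail → [4, 17]
16 → replaces 17 → [4, 16]
9 → replaces 16 → [4, 9]
19 → extends → [4, 9, 19]
12 → replaces 19 → [4, 9, 12]
9 → already a tail → [4, 9, 12]
1 → replaces 4 → [1, 9, 12]
16 → extends → [1, 9, 12, 16]
Four tails, so the longest strictly increasing subsequence has length 4 (e.g. 4, 9, 12, 16).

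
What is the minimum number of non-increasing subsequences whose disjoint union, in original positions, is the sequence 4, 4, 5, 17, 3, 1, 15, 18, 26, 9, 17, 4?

5

Place each on the leftmost legal pile:
4 → new pile 1 (tops now [4])
4 → pile 1 (tops now [4])
5 → new pile 2 (tops now [4, 5])
17 → new pile 3 (tops now [4, 5, 17])
3 → pile 1 (tops now [3, 5, 17])
1 → pile 1 (tops now [1, 5, 17])
15 → pile 3 (tops now [1, 5, 15])
18 → new pile 4 (tops now [1, 5, 15, 18])
26 → new pile 5 (tops now [1, 5, 15, 18, 26])
9 → pile 3 (tops now [1, 5, 9, 18, 26])
17 → pile 4 (tops now [1, 5, 9, 17, 26])
4 → pile 2 (tops now [1, 4, 9, 17, 26])
Five piles.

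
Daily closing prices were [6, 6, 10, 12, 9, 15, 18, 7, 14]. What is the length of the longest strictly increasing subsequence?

Track the smallest tail for each achievable length (strict):
6 → extends → [6]
6 → already a tail → [6]
10 → extends → [6, 10]
12 → extends → [6, 10, 12]
9 → replaces 10 → [6, 9, 12]
15 → extends → [6, 9, 12, 15]
18 → extends → [6, 9, 12, 15, 18]
7 → replaces 9 → [6, 7, 12, 15, 18]
14 → replaces 15 → [6, 7, 12, 14, 18]
Five tails, so the longest strictly increasing subsequence has length 5 (e.g. 6, 10, 12, 15, 18).

5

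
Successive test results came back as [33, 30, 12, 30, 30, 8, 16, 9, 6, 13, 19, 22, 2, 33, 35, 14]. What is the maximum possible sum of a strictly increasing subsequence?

Let S[i] be the best sum of a strictly increasing subsequence ending at i:
i:       1   2   3   4   5   6   7   8   9  10  11  12  13  14  15  16
a[i]:   33  30  12  30  30   8  16   9   6  13  19  22   2  33  35  14
S:      33  30  12  42  42   8  28  17   6  30  49  71   2 104 139  44
Maximum is 139 (e.g. 8 + 9 + 13 + 19 + 22 + 33 + 35).

139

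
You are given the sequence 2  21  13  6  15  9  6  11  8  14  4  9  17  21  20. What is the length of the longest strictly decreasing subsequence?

Negate each value so 'decreasing' becomes 'increasing', then run patience tails on the negated sequence:
-2 → extends → [-2]
-21 → replaces -2 → [-21]
-13 → extends → [-21, -13]
-6 → extends → [-21, -13, -6]
-15 → replaces -13 → [-21, -15, -6]
-9 → replaces -6 → [-21, -15, -9]
-6 → extends → [-21, -15, -9, -6]
-11 → replaces -9 → [-21, -15, -11, -6]
-8 → replaces -6 → [-21, -15, -11, -8]
-14 → replaces -11 → [-21, -15, -14, -8]
-4 → extends → [-21, -15, -14, -8, -4]
-9 → replaces -8 → [-21, -15, -14, -9, -4]
-17 → replaces -15 → [-21, -17, -14, -9, -4]
-21 → already a tail → [-21, -17, -14, -9, -4]
-20 → replaces -17 → [-21, -20, -14, -9, -4]
Five tails, so the longest strictly decreasing subsequence of the original has length 5.

5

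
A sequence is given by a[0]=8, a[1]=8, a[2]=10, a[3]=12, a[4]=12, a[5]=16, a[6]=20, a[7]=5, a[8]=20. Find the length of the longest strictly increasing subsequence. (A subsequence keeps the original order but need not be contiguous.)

5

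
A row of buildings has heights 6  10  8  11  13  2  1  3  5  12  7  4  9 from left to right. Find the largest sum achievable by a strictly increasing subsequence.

40

Let S[i] be the best sum of a strictly increasing subsequence ending at i:
i:      1  2  3  4  5  6  7  8  9 10 11 12 13
a[i]:   6 10  8 11 13  2  1  3  5 12  7  4  9
S:      6 16 14 27 40  2  1  5 10 39 17  9 26
Maximum is 40 (e.g. 6 + 10 + 11 + 13).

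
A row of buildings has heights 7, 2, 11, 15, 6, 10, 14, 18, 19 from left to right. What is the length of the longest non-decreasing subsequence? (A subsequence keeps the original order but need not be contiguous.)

6

Let dp[i] be the length of the longest such subsequence ending at index i:
i:      1  2  3  4  5  6  7  8  9
a[i]:   7  2 11 15  6 10 14 18 19
dp:     1  1  2  3  2  3  4  5  6
Maximum dp value is 6.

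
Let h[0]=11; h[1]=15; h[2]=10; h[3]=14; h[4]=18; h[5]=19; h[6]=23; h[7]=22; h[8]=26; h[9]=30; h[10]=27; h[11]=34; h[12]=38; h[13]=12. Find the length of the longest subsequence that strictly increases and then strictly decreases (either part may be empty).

10

inc[i] = longest strictly increasing subsequence ending at i; dec[i] = longest strictly decreasing subsequence starting at i:
i:      0  1  2  3  4  5  6  7  8  9 10 11 12 13
h[i]:  11 15 10 14 18 19 23 22 26 30 27 34 38 12
inc:    1  2  1  2  3  4  5  5  6  7  7  8  9  2
dec:    2  3  1  2  2  2  3  2  2  3  2  2  2  1
Best peak at i=12 (value 38): inc=9, dec=2, length 9+2−1 = 10.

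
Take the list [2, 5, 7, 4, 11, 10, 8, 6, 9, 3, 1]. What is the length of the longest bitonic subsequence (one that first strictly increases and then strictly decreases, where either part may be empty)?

inc[i] = longest strictly increasing subsequence ending at i; dec[i] = longest strictly decreasing subsequence starting at i:
i:      1  2  3  4  5  6  7  8  9 10 11
a[i]:   2  5  7  4 11 10  8  6  9  3  1
inc:    1  2  3  2  4  4  4  3  5  2  1
dec:    2  4  4  3  6  5  4  3  3  2  1
Best peak at i=5 (value 11): inc=4, dec=6, length 4+6−1 = 9.

9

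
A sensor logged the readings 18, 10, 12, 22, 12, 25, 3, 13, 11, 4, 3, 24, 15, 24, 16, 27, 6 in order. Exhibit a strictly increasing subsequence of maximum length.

Patience tails give the LIS length; then backtrack through the dp parents:
18 → extends → [18]
10 → replaces 18 → [10]
12 → extends → [10, 12]
22 → extends → [10, 12, 22]
12 → already a tail → [10, 12, 22]
25 → extends → [10, 12, 22, 25]
3 → replaces 10 → [3, 12, 22, 25]
13 → replaces 22 → [3, 12, 13, 25]
11 → replaces 12 → [3, 11, 13, 25]
4 → replaces 11 → [3, 4, 13, 25]
3 → already a tail → [3, 4, 13, 25]
24 → replaces 25 → [3, 4, 13, 24]
15 → replaces 24 → [3, 4, 13, 15]
24 → extends → [3, 4, 13, 15, 24]
16 → replaces 24 → [3, 4, 13, 15, 16]
27 → extends → [3, 4, 13, 15, 16, 27]
6 → replaces 13 → [3, 4, 6, 15, 16, 27]
Length 6; one witness is 10, 12, 13, 15, 24, 27.

10, 12, 13, 15, 24, 27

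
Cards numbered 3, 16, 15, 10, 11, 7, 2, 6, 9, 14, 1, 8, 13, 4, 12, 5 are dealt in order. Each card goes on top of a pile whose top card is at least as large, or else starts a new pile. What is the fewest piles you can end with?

The minimum number of non-increasing subsequences covering a sequence equals the length of its longest strictly increasing subsequence.
LIS length is 4 (e.g. 3, 10, 11, 14), so 4 piles are needed.

4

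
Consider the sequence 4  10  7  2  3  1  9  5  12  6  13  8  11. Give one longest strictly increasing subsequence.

Patience tails give the LIS length; then backtrack through the dp parents:
4 → extends → [4]
10 → extends → [4, 10]
7 → replaces 10 → [4, 7]
2 → replaces 4 → [2, 7]
3 → replaces 7 → [2, 3]
1 → replaces 2 → [1, 3]
9 → extends → [1, 3, 9]
5 → replaces 9 → [1, 3, 5]
12 → extends → [1, 3, 5, 12]
6 → replaces 12 → [1, 3, 5, 6]
13 → extends → [1, 3, 5, 6, 13]
8 → replaces 13 → [1, 3, 5, 6, 8]
11 → extends → [1, 3, 5, 6, 8, 11]
Length 6; one witness is 2, 3, 5, 6, 8, 11.

2, 3, 5, 6, 8, 11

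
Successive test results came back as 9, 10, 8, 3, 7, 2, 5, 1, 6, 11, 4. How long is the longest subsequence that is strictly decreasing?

5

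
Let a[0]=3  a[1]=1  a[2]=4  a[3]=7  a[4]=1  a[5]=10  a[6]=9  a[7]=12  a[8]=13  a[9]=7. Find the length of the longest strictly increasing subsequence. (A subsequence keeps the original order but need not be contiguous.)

6

Let dp[i] be the length of the longest such subsequence ending at index i:
i:      0  1  2  3  4  5  6  7  8  9
a[i]:   3  1  4  7  1 10  9 12 13  7
dp:     1  1  2  3  1  4  4  5  6  3
Maximum dp value is 6.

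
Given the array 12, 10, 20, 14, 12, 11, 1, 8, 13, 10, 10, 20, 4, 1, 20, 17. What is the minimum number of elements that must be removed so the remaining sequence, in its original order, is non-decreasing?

Fewest deletions = n − (longest non-decreasing subsequence).
i:      1  2  3  4  5  6  7  8  9 10 11 12 13 14 15 16
a[i]:  12 10 20 14 12 11  1  8 13 10 10 20  4  1 20 17
dp:     1  1  2  2  2  2  1  2  3  3  4  5  2  2  6  5
max dp = 6, so deletions = 16 − 6 = 10.

10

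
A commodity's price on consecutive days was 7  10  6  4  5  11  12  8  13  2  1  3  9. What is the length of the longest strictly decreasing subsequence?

Negate each value so 'decreasing' becomes 'increasing', then run patience tails on the negated sequence:
-7 → extends → [-7]
-10 → replaces -7 → [-10]
-6 → extends → [-10, -6]
-4 → extends → [-10, -6, -4]
-5 → replaces -4 → [-10, -6, -5]
-11 → replaces -10 → [-11, -6, -5]
-12 → replaces -11 → [-12, -6, -5]
-8 → replaces -6 → [-12, -8, -5]
-13 → replaces -12 → [-13, -8, -5]
-2 → extends → [-13, -8, -5, -2]
-1 → extends → [-13, -8, -5, -2, -1]
-3 → replaces -2 → [-13, -8, -5, -3, -1]
-9 → replaces -8 → [-13, -9, -5, -3, -1]
Five tails, so the longest strictly decreasing subsequence of the original has length 5.

5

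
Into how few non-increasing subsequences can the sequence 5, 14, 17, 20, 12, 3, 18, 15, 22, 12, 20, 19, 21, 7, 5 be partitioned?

6

The minimum number of non-increasing subsequences covering a sequence equals the length of its longest strictly increasing subsequence.
LIS length is 6 (e.g. 5, 14, 17, 18, 20, 21), so 6 piles are needed.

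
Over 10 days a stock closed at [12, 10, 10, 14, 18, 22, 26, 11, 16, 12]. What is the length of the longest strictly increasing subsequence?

Track the smallest tail for each achievable length (strict):
12 → extends → [12]
10 → replaces 12 → [10]
10 → already a tail → [10]
14 → extends → [10, 14]
18 → extends → [10, 14, 18]
22 → extends → [10, 14, 18, 22]
26 → extends → [10, 14, 18, 22, 26]
11 → replaces 14 → [10, 11, 18, 22, 26]
16 → replaces 18 → [10, 11, 16, 22, 26]
12 → replaces 16 → [10, 11, 12, 22, 26]
Five tails, so the longest strictly increasing subsequence has length 5 (e.g. 12, 14, 18, 22, 26).

5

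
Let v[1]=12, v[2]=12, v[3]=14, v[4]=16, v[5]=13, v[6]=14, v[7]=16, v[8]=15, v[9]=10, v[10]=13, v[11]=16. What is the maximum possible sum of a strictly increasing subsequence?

Let S[i] be the best sum of a strictly increasing subsequence ending at i:
i:      1  2  3  4  5  6  7  8  9 10 11
v[i]:  12 12 14 16 13 14 16 15 10 13 16
S:     12 12 26 42 25 39 55 54 10 25 70
Maximum is 70 (e.g. 12 + 13 + 14 + 15 + 16).

70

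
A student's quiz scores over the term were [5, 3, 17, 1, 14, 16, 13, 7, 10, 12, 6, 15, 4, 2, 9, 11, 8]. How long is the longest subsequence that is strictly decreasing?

Let dp[i] be the longest strictly decreasing subsequence ending at i:
i:      1  2  3  4  5  6  7  8  9 10 11 12 13 14 15 16 17
a[i]:   5  3 17  1 14 16 13  7 10 12  6 15  4  2  9 11  8
dp:     1  2  1  3  2  2  3  4  4  4  5  3  6  7  5  5  6
Maximum is 7.

7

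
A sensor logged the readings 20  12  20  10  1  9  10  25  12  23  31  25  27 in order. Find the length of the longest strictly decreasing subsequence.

Negate each value so 'decreasing' becomes 'increasing', then run patience tails on the negated sequence:
-20 → extends → [-20]
-12 → extends → [-20, -12]
-20 → already a tail → [-20, -12]
-10 → extends → [-20, -12, -10]
-1 → extends → [-20, -12, -10, -1]
-9 → replaces -1 → [-20, -12, -10, -9]
-10 → already a tail → [-20, -12, -10, -9]
-25 → replaces -20 → [-25, -12, -10, -9]
-12 → already a tail → [-25, -12, -10, -9]
-23 → replaces -12 → [-25, -23, -10, -9]
-31 → replaces -25 → [-31, -23, -10, -9]
-25 → replaces -23 → [-31, -25, -10, -9]
-27 → replaces -25 → [-31, -27, -10, -9]
Four tails, so the longest strictly decreasing subsequence of the original has length 4.

4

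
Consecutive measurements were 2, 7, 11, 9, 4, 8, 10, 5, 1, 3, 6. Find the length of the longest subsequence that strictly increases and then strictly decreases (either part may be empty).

7

inc[i] = longest strictly increasing subsequence ending at i; dec[i] = longest strictly decreasing subsequence starting at i:
i:      1  2  3  4  5  6  7  8  9 10 11
a[i]:   2  7 11  9  4  8 10  5  1  3  6
inc:    1  2  3  3  2  3  4  3  1  2  4
dec:    2  3  5  4  2  3  3  2  1  1  1
Best peak at i=3 (value 11): inc=3, dec=5, length 3+5−1 = 7.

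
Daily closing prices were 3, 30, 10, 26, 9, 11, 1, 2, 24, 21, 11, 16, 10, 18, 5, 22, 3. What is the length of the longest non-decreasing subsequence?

Track the smallest tail for each achievable length (allowing ties):
3 → extends → [3]
30 → extends → [3, 30]
10 → replaces 30 → [3, 10]
26 → extends → [3, 10, 26]
9 → replaces 10 → [3, 9, 26]
11 → replaces 26 → [3, 9, 11]
1 → replaces 3 → [1, 9, 11]
2 → replaces 9 → [1, 2, 11]
24 → extends → [1, 2, 11, 24]
21 → replaces 24 → [1, 2, 11, 21]
11 → replaces 21 → [1, 2, 11, 11]
16 → extends → [1, 2, 11, 11, 16]
10 → replaces 11 → [1, 2, 10, 11, 16]
18 → extends → [1, 2, 10, 11, 16, 18]
5 → replaces 10 → [1, 2, 5, 11, 16, 18]
22 → extends → [1, 2, 5, 11, 16, 18, 22]
3 → replaces 5 → [1, 2, 3, 11, 16, 18, 22]
Seven tails, so the longest non-decreasing subsequence has length 7 (e.g. 3, 10, 11, 11, 16, 18, 22).

7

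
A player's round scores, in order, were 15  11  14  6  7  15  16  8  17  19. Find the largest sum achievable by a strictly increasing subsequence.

Let S[i] be the best sum of a strictly increasing subsequence ending at i:
i:      1  2  3  4  5  6  7  8  9 10
a[i]:  15 11 14  6  7 15 16  8 17 19
S:     15 11 25  6 13 40 56 21 73 92
Maximum is 92 (e.g. 11 + 14 + 15 + 16 + 17 + 19).

92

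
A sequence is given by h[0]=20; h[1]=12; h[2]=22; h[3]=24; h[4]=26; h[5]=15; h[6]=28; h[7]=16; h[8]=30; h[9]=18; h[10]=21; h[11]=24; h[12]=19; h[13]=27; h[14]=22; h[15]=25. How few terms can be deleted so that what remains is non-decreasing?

Fewest deletions = n − (longest non-decreasing subsequence).
i:      0  1  2  3  4  5  6  7  8  9 10 11 12 13 14 15
h[i]:  20 12 22 24 26 15 28 16 30 18 21 24 19 27 22 25
dp:     1  1  2  3  4  2  5  3  6  4  5  6  5  7  6  7
max dp = 7, so deletions = 16 − 7 = 9.

9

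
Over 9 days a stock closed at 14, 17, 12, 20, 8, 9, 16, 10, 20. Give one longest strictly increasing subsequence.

8, 9, 16, 20

Patience tails give the LIS length; then backtrack through the dp parents:
14 → extends → [14]
17 → extends → [14, 17]
12 → replaces 14 → [12, 17]
20 → extends → [12, 17, 20]
8 → replaces 12 → [8, 17, 20]
9 → replaces 17 → [8, 9, 20]
16 → replaces 20 → [8, 9, 16]
10 → replaces 16 → [8, 9, 10]
20 → extends → [8, 9, 10, 20]
Length 4; one witness is 8, 9, 16, 20.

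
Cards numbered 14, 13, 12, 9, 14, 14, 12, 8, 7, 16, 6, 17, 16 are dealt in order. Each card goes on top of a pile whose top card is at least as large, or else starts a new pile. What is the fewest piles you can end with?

4

Place each on the leftmost legal pile:
14 → new pile 1 (tops now [14])
13 → pile 1 (tops now [13])
12 → pile 1 (tops now [12])
9 → pile 1 (tops now [9])
14 → new pile 2 (tops now [9, 14])
14 → pile 2 (tops now [9, 14])
12 → pile 2 (tops now [9, 12])
8 → pile 1 (tops now [8, 12])
7 → pile 1 (tops now [7, 12])
16 → new pile 3 (tops now [7, 12, 16])
6 → pile 1 (tops now [6, 12, 16])
17 → new pile 4 (tops now [6, 12, 16, 17])
16 → pile 3 (tops now [6, 12, 16, 17])
Four piles.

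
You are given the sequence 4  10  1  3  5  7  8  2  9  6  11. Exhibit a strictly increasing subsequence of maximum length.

Patience tails give the LIS length; then backtrack through the dp parents:
4 → extends → [4]
10 → extends → [4, 10]
1 → replaces 4 → [1, 10]
3 → replaces 10 → [1, 3]
5 → extends → [1, 3, 5]
7 → extends → [1, 3, 5, 7]
8 → extends → [1, 3, 5, 7, 8]
2 → replaces 3 → [1, 2, 5, 7, 8]
9 → extends → [1, 2, 5, 7, 8, 9]
6 → replaces 7 → [1, 2, 5, 6, 8, 9]
11 → extends → [1, 2, 5, 6, 8, 9, 11]
Length 7; one witness is 1, 3, 5, 7, 8, 9, 11.

1, 3, 5, 7, 8, 9, 11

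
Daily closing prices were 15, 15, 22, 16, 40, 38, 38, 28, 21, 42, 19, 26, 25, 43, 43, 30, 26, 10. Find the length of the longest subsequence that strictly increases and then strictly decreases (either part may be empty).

8

inc[i] = longest strictly increasing subsequence ending at i; dec[i] = longest strictly decreasing subsequence starting at i:
i:      1  2  3  4  5  6  7  8  9 10 11 12 13 14 15 16 17 18
a[i]:  15 15 22 16 40 38 38 28 21 42 19 26 25 43 43 30 26 10
inc:    1  1  2  2  3  3  3  3  3  4  3  4  4  5  5  5  5  1
dec:    2  2  4  2  6  5  5  4  3  4  2  3  2  4  4  3  2  1
Best peak at i=5 (value 40): inc=3, dec=6, length 3+6−1 = 8.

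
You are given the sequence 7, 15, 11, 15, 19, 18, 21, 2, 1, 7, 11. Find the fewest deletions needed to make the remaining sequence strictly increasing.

Fewest deletions = n − (longest strictly increasing subsequence).
i:      1  2  3  4  5  6  7  8  9 10 11
a[i]:   7 15 11 15 19 18 21  2  1  7 11
dp:     1  2  2  3  4  4  5  1  1  2  3
max dp = 5, so deletions = 11 − 5 = 6.

6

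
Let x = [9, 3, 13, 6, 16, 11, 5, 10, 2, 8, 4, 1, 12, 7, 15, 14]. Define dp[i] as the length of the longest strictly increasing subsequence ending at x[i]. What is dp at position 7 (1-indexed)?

dp[i] = 1 + max{dp[j] : j<i, x[j]<x[i]} (or 1 if no such j):
i:      1  2  3  4  5  6  7  8  9 10 11 12 13 14 15 16
x[i]:   9  3 13  6 16 11  5 10  2  8  4  1 12  7 15 14
dp:     1  1  2  2  3  3  2  3  1  3  2  1  4  3  5  5
At index 7 the value is 2.

2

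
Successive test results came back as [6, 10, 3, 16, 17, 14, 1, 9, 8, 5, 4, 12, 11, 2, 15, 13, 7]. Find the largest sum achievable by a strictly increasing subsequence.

Let S[i] be the best sum of a strictly increasing subsequence ending at i:
i:      1  2  3  4  5  6  7  8  9 10 11 12 13 14 15 16 17
a[i]:   6 10  3 16 17 14  1  9  8  5  4 12 11  2 15 13  7
S:      6 16  3 32 49 30  1 15 14  8  7 28 27  3 45 41 15
Maximum is 49 (e.g. 6 + 10 + 16 + 17).

49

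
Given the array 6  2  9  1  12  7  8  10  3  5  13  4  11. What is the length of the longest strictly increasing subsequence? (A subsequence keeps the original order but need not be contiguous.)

5

Track the smallest tail for each achievable length (strict):
6 → extends → [6]
2 → replaces 6 → [2]
9 → extends → [2, 9]
1 → replaces 2 → [1, 9]
12 → extends → [1, 9, 12]
7 → replaces 9 → [1, 7, 12]
8 → replaces 12 → [1, 7, 8]
10 → extends → [1, 7, 8, 10]
3 → replaces 7 → [1, 3, 8, 10]
5 → replaces 8 → [1, 3, 5, 10]
13 → extends → [1, 3, 5, 10, 13]
4 → replaces 5 → [1, 3, 4, 10, 13]
11 → replaces 13 → [1, 3, 4, 10, 11]
Five tails, so the longest strictly increasing subsequence has length 5 (e.g. 6, 7, 8, 10, 13).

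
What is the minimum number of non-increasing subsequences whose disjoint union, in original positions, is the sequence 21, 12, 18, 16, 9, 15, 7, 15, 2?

2

Place each on the leftmost legal pile:
21 → new pile 1 (tops now [21])
12 → pile 1 (tops now [12])
18 → new pile 2 (tops now [12, 18])
16 → pile 2 (tops now [12, 16])
9 → pile 1 (tops now [9, 16])
15 → pile 2 (tops now [9, 15])
7 → pile 1 (tops now [7, 15])
15 → pile 2 (tops now [7, 15])
2 → pile 1 (tops now [2, 15])
Two piles.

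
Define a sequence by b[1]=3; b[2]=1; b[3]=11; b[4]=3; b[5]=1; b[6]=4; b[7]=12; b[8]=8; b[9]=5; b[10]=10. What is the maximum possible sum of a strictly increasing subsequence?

26

Let S[i] be the best sum of a strictly increasing subsequence ending at i:
i:      1  2  3  4  5  6  7  8  9 10
b[i]:   3  1 11  3  1  4 12  8  5 10
S:      3  1 14  4  1  8 26 16 13 26
Maximum is 26 (e.g. 3 + 11 + 12).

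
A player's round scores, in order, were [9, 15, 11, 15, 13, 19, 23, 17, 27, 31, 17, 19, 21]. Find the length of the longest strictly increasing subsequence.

7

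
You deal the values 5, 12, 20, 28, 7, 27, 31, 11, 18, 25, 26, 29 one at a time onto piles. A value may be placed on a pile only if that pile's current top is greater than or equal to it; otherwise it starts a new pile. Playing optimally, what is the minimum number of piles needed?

7

Place each on the leftmost legal pile:
5 → new pile 1 (tops now [5])
12 → new pile 2 (tops now [5, 12])
20 → new pile 3 (tops now [5, 12, 20])
28 → new pile 4 (tops now [5, 12, 20, 28])
7 → pile 2 (tops now [5, 7, 20, 28])
27 → pile 4 (tops now [5, 7, 20, 27])
31 → new pile 5 (tops now [5, 7, 20, 27, 31])
11 → pile 3 (tops now [5, 7, 11, 27, 31])
18 → pile 4 (tops now [5, 7, 11, 18, 31])
25 → pile 5 (tops now [5, 7, 11, 18, 25])
26 → new pile 6 (tops now [5, 7, 11, 18, 25, 26])
29 → new pile 7 (tops now [5, 7, 11, 18, 25, 26, 29])
Seven piles.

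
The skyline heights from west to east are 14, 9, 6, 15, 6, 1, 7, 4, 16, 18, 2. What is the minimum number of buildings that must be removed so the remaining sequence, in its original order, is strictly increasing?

Fewest deletions = n − (longest strictly increasing subsequence).
i:      1  2  3  4  5  6  7  8  9 10 11
a[i]:  14  9  6 15  6  1  7  4 16 18  2
dp:     1  1  1  2  1  1  2  2  3  4  2
max dp = 4, so deletions = 11 − 4 = 7.

7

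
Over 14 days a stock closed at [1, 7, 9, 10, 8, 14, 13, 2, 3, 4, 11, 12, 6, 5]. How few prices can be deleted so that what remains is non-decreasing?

8

Fewest deletions = n − (longest non-decreasing subsequence).
i:      1  2  3  4  5  6  7  8  9 10 11 12 13 14
a[i]:   1  7  9 10  8 14 13  2  3  4 11 12  6  5
dp:     1  2  3  4  3  5  5  2  3  4  5  6  5  5
max dp = 6, so deletions = 14 − 6 = 8.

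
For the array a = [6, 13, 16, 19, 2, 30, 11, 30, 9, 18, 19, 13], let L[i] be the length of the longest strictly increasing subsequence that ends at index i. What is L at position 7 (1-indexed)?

dp[i] = 1 + max{dp[j] : j<i, a[j]<a[i]} (or 1 if no such j):
i:      1  2  3  4  5  6  7  8  9 10 11 12
a[i]:   6 13 16 19  2 30 11 30  9 18 19 13
dp:     1  2  3  4  1  5  2  5  2  4  5  3
At index 7 the value is 2.

2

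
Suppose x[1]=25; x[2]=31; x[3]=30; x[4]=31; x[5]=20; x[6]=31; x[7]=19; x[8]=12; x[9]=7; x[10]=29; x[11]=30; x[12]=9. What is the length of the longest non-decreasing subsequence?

4

Track the smallest tail for each achievable length (allowing ties):
25 → extends → [25]
31 → extends → [25, 31]
30 → replaces 31 → [25, 30]
31 → extends → [25, 30, 31]
20 → replaces 25 → [20, 30, 31]
31 → extends → [20, 30, 31, 31]
19 → replaces 20 → [19, 30, 31, 31]
12 → replaces 19 → [12, 30, 31, 31]
7 → replaces 12 → [7, 30, 31, 31]
29 → replaces 30 → [7, 29, 31, 31]
30 → replaces 31 → [7, 29, 30, 31]
9 → replaces 29 → [7, 9, 30, 31]
Four tails, so the longest non-decreasing subsequence has length 4 (e.g. 25, 31, 31, 31).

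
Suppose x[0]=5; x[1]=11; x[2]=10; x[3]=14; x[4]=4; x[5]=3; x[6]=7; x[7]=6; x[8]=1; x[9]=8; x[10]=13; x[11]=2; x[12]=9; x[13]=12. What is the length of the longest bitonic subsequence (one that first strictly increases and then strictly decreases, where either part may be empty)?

inc[i] = longest strictly increasing subsequence ending at i; dec[i] = longest strictly decreasing subsequence starting at i:
i:      0  1  2  3  4  5  6  7  8  9 10 11 12 13
x[i]:   5 11 10 14  4  3  7  6  1  8 13  2  9 12
inc:    1  2  2  3  1  1  2  2  1  3  4  2  4  5
dec:    4  5  4  4  3  2  3  2  1  2  2  1  1  1
Best peak at i=1 (value 11): inc=2, dec=5, length 2+5−1 = 6.

6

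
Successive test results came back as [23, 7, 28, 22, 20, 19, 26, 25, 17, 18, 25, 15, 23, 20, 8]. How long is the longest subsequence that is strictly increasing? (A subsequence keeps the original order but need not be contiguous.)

4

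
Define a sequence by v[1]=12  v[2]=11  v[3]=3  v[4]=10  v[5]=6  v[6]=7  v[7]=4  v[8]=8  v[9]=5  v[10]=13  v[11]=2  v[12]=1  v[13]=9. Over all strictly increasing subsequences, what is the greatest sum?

Let S[i] be the best sum of a strictly increasing subsequence ending at i:
i:      1  2  3  4  5  6  7  8  9 10 11 12 13
v[i]:  12 11  3 10  6  7  4  8  5 13  2  1  9
S:     12 11  3 13  9 16  7 24 12 37  2  1 33
Maximum is 37 (e.g. 3 + 6 + 7 + 8 + 13).

37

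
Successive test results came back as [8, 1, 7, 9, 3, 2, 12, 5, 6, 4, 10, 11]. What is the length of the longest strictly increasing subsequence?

6

Let dp[i] be the length of the longest such subsequence ending at index i:
i:      1  2  3  4  5  6  7  8  9 10 11 12
a[i]:   8  1  7  9  3  2 12  5  6  4 10 11
dp:     1  1  2  3  2  2  4  3  4  3  5  6
Maximum dp value is 6.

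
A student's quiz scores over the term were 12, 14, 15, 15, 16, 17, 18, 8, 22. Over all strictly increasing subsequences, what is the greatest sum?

114

Let S[i] be the best sum of a strictly increasing subsequence ending at i:
i:       1   2   3   4   5   6   7   8   9
a[i]:   12  14  15  15  16  17  18   8  22
S:      12  26  41  41  57  74  92   8 114
Maximum is 114 (e.g. 12 + 14 + 15 + 16 + 17 + 18 + 22).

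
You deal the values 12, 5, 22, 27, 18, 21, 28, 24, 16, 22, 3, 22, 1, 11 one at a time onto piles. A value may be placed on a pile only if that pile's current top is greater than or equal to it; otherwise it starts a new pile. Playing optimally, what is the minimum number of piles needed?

4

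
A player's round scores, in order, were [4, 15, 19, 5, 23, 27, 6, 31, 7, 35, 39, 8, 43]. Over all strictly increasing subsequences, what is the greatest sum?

236

Let S[i] be the best sum of a strictly increasing subsequence ending at i:
i:       1   2   3   4   5   6   7   8   9  10  11  12  13
a[i]:    4  15  19   5  23  27   6  31   7  35  39   8  43
S:       4  19  38   9  61  88  15 119  22 154 193  30 236
Maximum is 236 (e.g. 4 + 15 + 19 + 23 + 27 + 31 + 35 + 39 + 43).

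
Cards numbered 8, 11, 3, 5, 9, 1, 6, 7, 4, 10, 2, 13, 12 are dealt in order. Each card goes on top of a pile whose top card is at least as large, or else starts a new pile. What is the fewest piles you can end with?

6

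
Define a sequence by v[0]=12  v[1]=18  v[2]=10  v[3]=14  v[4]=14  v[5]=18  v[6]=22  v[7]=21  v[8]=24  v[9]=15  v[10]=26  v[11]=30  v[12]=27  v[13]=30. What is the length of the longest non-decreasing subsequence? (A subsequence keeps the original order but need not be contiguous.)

Let dp[i] be the length of the longest such subsequence ending at index i:
i:      0  1  2  3  4  5  6  7  8  9 10 11 12 13
v[i]:  12 18 10 14 14 18 22 21 24 15 26 30 27 30
dp:     1  2  1  2  3  4  5  5  6  4  7  8  8  9
Maximum dp value is 9.

9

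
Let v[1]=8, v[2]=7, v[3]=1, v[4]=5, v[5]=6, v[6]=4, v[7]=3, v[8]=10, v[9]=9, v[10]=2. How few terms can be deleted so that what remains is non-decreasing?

Fewest deletions = n − (longest non-decreasing subsequence).
i:      1  2  3  4  5  6  7  8  9 10
v[i]:   8  7  1  5  6  4  3 10  9  2
dp:     1  1  1  2  3  2  2  4  4  2
max dp = 4, so deletions = 10 − 4 = 6.

6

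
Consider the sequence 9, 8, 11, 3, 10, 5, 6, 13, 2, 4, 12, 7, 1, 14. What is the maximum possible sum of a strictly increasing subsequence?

47

Let S[i] be the best sum of a strictly increasing subsequence ending at i:
i:      1  2  3  4  5  6  7  8  9 10 11 12 13 14
a[i]:   9  8 11  3 10  5  6 13  2  4 12  7  1 14
S:      9  8 20  3 19  8 14 33  2  7 32 21  1 47
Maximum is 47 (e.g. 9 + 11 + 13 + 14).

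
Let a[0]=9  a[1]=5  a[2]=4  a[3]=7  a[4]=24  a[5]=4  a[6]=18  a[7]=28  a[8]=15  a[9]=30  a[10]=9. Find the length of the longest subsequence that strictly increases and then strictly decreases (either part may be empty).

inc[i] = longest strictly increasing subsequence ending at i; dec[i] = longest strictly decreasing subsequence starting at i:
i:      0  1  2  3  4  5  6  7  8  9 10
a[i]:   9  5  4  7 24  4 18 28 15 30  9
inc:    1  1  1  2  3  1  3  4  3  5  3
dec:    3  2  1  2  4  1  3  3  2  2  1
Best peak at i=4 (value 24): inc=3, dec=4, length 3+4−1 = 6.

6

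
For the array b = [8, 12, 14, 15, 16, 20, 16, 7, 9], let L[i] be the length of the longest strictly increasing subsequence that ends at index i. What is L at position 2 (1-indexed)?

dp[i] = 1 + max{dp[j] : j<i, b[j]<b[i]} (or 1 if no such j):
i:      1  2  3  4  5  6  7  8  9
b[i]:   8 12 14 15 16 20 16  7  9
dp:     1  2  3  4  5  6  5  1  2
At index 2 the value is 2.

2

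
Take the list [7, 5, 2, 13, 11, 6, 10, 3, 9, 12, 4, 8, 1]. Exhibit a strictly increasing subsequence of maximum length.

Patience tails give the LIS length; then backtrack through the dp parents:
7 → extends → [7]
5 → replaces 7 → [5]
2 → replaces 5 → [2]
13 → extends → [2, 13]
11 → replaces 13 → [2, 11]
6 → replaces 11 → [2, 6]
10 → extends → [2, 6, 10]
3 → replaces 6 → [2, 3, 10]
9 → replaces 10 → [2, 3, 9]
12 → extends → [2, 3, 9, 12]
4 → replaces 9 → [2, 3, 4, 12]
8 → replaces 12 → [2, 3, 4, 8]
1 → replaces 2 → [1, 3, 4, 8]
Length 4; one witness is 5, 6, 10, 12.

5, 6, 10, 12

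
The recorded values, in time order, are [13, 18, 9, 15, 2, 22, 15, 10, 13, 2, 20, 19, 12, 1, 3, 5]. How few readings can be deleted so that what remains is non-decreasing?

12

Fewest deletions = n − (longest non-decreasing subsequence).
Patience tails:
13 → extends → [13]
18 → extends → [13, 18]
9 → replaces 13 → [9, 18]
15 → replaces 18 → [9, 15]
2 → replaces 9 → [2, 15]
22 → extends → [2, 15, 22]
15 → replaces 22 → [2, 15, 15]
10 → replaces 15 → [2, 10, 15]
13 → replaces 15 → [2, 10, 13]
2 → replaces 10 → [2, 2, 13]
20 → extends → [2, 2, 13, 20]
19 → replaces 20 → [2, 2, 13, 19]
12 → replaces 13 → [2, 2, 12, 19]
1 → replaces 2 → [1, 2, 12, 19]
3 → replaces 12 → [1, 2, 3, 19]
5 → replaces 19 → [1, 2, 3, 5]
Longest non-decreasing subsequence has length 4, so deletions = 16 − 4 = 12.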